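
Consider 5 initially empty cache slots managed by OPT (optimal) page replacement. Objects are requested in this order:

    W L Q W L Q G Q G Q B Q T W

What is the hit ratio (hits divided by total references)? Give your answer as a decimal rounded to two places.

W -> miss, frames {W}
L -> miss, frames {W,L}
Q -> miss, frames {W,L,Q}
W -> hit
L -> hit
Q -> hit
G -> miss, frames {W,L,Q,G}
Q -> hit
G -> hit
Q -> hit
B -> miss, frames {W,L,Q,G,B}
Q -> hit
T -> miss, evict B, frames {W,L,Q,G,T}
W -> hit
Hits: 8 of 14 references → 8/14 = 0.5714.

0.57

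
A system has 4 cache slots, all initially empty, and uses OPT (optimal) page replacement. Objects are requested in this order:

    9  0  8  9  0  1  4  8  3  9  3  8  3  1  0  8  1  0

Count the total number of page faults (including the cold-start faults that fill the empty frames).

9 → miss, frames (9)
0 → miss, frames (9 0)
8 → miss, frames (9 0 8)
9 → hit
0 → hit
1 → miss, frames (9 0 8 1)
4 → miss, evict 0, frames (9 8 1 4)
8 → hit
3 → miss, evict 4, frames (9 8 1 3)
9 → hit
3 → hit
8 → hit
3 → hit
1 → hit
0 → miss, evict 3, frames (9 8 1 0)
8 → hit
1 → hit
0 → hit
Page faults: 7.

7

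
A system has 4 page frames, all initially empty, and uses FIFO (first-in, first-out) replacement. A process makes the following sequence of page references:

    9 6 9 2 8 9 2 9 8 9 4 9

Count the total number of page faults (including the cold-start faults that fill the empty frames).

6

9: miss, frames (9)
6: miss, frames (9 6)
9: hit
2: miss, frames (9 6 2)
8: miss, frames (9 6 2 8)
9: hit
2: hit
9: hit
8: hit
9: hit
4: miss, evict 9, frames (6 2 8 4)
9: miss, evict 6, frames (2 8 4 9)
Page faults: 6.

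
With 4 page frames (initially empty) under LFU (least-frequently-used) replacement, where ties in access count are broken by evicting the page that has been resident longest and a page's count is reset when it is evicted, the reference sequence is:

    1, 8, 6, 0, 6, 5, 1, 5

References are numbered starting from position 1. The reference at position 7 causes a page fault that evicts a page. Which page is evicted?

8

pos 1: 1: fault, frames [1]
pos 2: 8: fault, frames [1, 8]
pos 3: 6: fault, frames [1, 8, 6]
pos 4: 0: fault, frames [1, 8, 6, 0]
pos 5: 6: hit
pos 6: 5: fault, evict 1, frames [8, 6, 0, 5]
pos 7: 1: fault, evict 8, frames [6, 0, 5, 1]
At position 7, page 8 is evicted.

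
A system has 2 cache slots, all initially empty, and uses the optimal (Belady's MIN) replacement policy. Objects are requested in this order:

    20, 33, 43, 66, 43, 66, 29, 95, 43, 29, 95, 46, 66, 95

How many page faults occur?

20 → fault, frames {20}
33 → fault, frames {20,33}
43 → fault, evict 33, frames {20,43}
66 → fault, evict 20, frames {43,66}
43 → hit
66 → hit
29 → fault, evict 66, frames {43,29}
95 → fault, evict 29, frames {43,95}
43 → hit
29 → fault, evict 43, frames {95,29}
95 → hit
46 → fault, evict 29, frames {95,46}
66 → fault, evict 46, frames {95,66}
95 → hit
Page faults: 9.

9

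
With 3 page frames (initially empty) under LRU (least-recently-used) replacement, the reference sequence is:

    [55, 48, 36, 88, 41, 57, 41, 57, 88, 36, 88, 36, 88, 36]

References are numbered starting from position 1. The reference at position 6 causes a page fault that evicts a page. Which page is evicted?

pos 1: 55: fault, frames (55)
pos 2: 48: fault, frames (55 48)
pos 3: 36: fault, frames (55 48 36)
pos 4: 88: fault, evict 55, frames (48 36 88)
pos 5: 41: fault, evict 48, frames (36 88 41)
pos 6: 57: fault, evict 36, frames (88 41 57)
At position 6, page 36 is evicted.

36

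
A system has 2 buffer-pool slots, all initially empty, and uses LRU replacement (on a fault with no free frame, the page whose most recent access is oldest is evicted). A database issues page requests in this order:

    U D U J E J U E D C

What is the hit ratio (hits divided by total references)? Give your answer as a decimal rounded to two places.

0.20

U → fault, frames {U}
D → fault, frames {U,D}
U → hit
J → fault, evict D, frames {U,J}
E → fault, evict U, frames {J,E}
J → hit
U → fault, evict E, frames {J,U}
E → fault, evict J, frames {U,E}
D → fault, evict U, frames {E,D}
C → fault, evict E, frames {D,C}
Hits: 2 of 10 references → 2/10 = 0.2000.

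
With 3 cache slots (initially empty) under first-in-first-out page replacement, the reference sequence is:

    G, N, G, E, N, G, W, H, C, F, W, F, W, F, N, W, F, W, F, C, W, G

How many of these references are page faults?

G -> fault, frames (G)
N -> fault, frames (G N)
G -> hit
E -> fault, frames (G N E)
N -> hit
G -> hit
W -> fault, evict G, frames (N E W)
H -> fault, evict N, frames (E W H)
C -> fault, evict E, frames (W H C)
F -> fault, evict W, frames (H C F)
W -> fault, evict H, frames (C F W)
F -> hit
W -> hit
F -> hit
N -> fault, evict C, frames (F W N)
W -> hit
F -> hit
W -> hit
F -> hit
C -> fault, evict F, frames (W N C)
W -> hit
G -> fault, evict W, frames (N C G)
Page faults: 11.

11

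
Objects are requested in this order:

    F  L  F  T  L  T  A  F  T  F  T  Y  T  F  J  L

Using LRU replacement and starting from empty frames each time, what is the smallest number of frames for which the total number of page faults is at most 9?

3

f=1: 16 faults
f=2: 11 faults
f=3: 8 faults
f=4: 7 faults
f=5: 7 faults
f=6: 6 faults
Smallest f with faults ≤ 9 is 3.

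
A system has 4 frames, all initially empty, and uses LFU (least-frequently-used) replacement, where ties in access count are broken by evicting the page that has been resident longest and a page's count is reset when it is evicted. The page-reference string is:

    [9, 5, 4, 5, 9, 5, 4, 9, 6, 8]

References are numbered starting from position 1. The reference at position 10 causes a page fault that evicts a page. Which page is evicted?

6

pos 1: 9: fault, frames {9}
pos 2: 5: fault, frames {9,5}
pos 3: 4: fault, frames {9,5,4}
pos 4: 5: hit
pos 5: 9: hit
pos 6: 5: hit
pos 7: 4: hit
pos 8: 9: hit
pos 9: 6: fault, frames {9,5,4,6}
pos 10: 8: fault, evict 6, frames {9,5,4,8}
At position 10, page 6 is evicted.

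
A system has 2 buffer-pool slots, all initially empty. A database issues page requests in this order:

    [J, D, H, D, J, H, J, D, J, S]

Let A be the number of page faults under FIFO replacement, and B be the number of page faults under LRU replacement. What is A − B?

-1

Under FIFO: F F F . F . . F . F → 6 faults.
Under LRU: F F F . F F . F . F → 7 faults.
A − B = 6 − 7 = -1.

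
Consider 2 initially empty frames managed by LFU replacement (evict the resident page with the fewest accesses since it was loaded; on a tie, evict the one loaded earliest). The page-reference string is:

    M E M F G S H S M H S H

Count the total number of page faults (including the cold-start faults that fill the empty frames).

M → fault, frames {M}
E → fault, frames {M,E}
M → hit
F → fault, evict E, frames {M,F}
G → fault, evict F, frames {M,G}
S → fault, evict G, frames {M,S}
H → fault, evict S, frames {M,H}
S → fault, evict H, frames {M,S}
M → hit
H → fault, evict S, frames {M,H}
S → fault, evict H, frames {M,S}
H → fault, evict S, frames {M,H}
Page faults: 10.

10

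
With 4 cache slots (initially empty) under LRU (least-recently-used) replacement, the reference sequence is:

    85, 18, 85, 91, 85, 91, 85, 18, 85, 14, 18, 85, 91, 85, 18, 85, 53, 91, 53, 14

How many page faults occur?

6

85 -> miss, frames [85]
18 -> miss, frames [85, 18]
85 -> hit
91 -> miss, frames [18, 85, 91]
85 -> hit
91 -> hit
85 -> hit
18 -> hit
85 -> hit
14 -> miss, frames [91, 18, 85, 14]
18 -> hit
85 -> hit
91 -> hit
85 -> hit
18 -> hit
85 -> hit
53 -> miss, evict 14, frames [91, 18, 85, 53]
91 -> hit
53 -> hit
14 -> miss, evict 18, frames [85, 91, 53, 14]
Page faults: 6.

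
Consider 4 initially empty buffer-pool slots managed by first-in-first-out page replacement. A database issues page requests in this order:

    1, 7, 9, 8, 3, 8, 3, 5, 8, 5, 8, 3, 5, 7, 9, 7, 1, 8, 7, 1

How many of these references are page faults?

10

1 → miss, frames (1)
7 → miss, frames (1 7)
9 → miss, frames (1 7 9)
8 → miss, frames (1 7 9 8)
3 → miss, evict 1, frames (7 9 8 3)
8 → hit
3 → hit
5 → miss, evict 7, frames (9 8 3 5)
8 → hit
5 → hit
8 → hit
3 → hit
5 → hit
7 → miss, evict 9, frames (8 3 5 7)
9 → miss, evict 8, frames (3 5 7 9)
7 → hit
1 → miss, evict 3, frames (5 7 9 1)
8 → miss, evict 5, frames (7 9 1 8)
7 → hit
1 → hit
Page faults: 10.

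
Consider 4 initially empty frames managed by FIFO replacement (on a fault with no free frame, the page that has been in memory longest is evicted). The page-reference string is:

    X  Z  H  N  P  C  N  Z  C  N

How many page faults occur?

X: fault, frames [X]
Z: fault, frames [X, Z]
H: fault, frames [X, Z, H]
N: fault, frames [X, Z, H, N]
P: fault, evict X, frames [Z, H, N, P]
C: fault, evict Z, frames [H, N, P, C]
N: hit
Z: fault, evict H, frames [N, P, C, Z]
C: hit
N: hit
Page faults: 7.

7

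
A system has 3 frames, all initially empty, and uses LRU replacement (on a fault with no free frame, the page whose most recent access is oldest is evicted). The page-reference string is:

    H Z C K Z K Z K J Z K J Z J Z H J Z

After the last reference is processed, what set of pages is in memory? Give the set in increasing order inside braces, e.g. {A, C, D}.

H: fault, frames (H)
Z: fault, frames (H Z)
C: fault, frames (H Z C)
K: fault, evict H, frames (Z C K)
Z: hit
K: hit
Z: hit
K: hit
J: fault, evict C, frames (Z K J)
Z: hit
K: hit
J: hit
Z: hit
J: hit
Z: hit
H: fault, evict K, frames (J Z H)
J: hit
Z: hit

{H, J, Z}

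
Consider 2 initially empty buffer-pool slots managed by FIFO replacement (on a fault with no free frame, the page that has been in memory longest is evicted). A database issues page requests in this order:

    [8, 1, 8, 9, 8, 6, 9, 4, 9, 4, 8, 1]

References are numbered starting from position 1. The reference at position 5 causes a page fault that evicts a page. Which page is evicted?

pos 1: 8 -> miss, frames (8)
pos 2: 1 -> miss, frames (8 1)
pos 3: 8 -> hit
pos 4: 9 -> miss, evict 8, frames (1 9)
pos 5: 8 -> miss, evict 1, frames (9 8)
At position 5, page 1 is evicted.

1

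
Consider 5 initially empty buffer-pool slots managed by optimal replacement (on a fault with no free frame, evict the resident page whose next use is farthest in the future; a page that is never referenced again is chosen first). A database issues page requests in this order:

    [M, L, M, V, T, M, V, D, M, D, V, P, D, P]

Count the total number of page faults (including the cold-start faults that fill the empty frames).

6

M: miss, frames [M]
L: miss, frames [M, L]
M: hit
V: miss, frames [M, L, V]
T: miss, frames [M, L, V, T]
M: hit
V: hit
D: miss, frames [M, L, V, T, D]
M: hit
D: hit
V: hit
P: miss, evict T, frames [M, L, V, D, P]
D: hit
P: hit
Page faults: 6.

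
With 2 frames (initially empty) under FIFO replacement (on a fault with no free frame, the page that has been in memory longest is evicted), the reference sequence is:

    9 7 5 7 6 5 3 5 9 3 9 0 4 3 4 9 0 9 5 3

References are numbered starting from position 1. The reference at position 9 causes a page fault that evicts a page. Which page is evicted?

3

pos 1: 9 → fault, frames (9)
pos 2: 7 → fault, frames (9 7)
pos 3: 5 → fault, evict 9, frames (7 5)
pos 4: 7 → hit
pos 5: 6 → fault, evict 7, frames (5 6)
pos 6: 5 → hit
pos 7: 3 → fault, evict 5, frames (6 3)
pos 8: 5 → fault, evict 6, frames (3 5)
pos 9: 9 → fault, evict 3, frames (5 9)
At position 9, page 3 is evicted.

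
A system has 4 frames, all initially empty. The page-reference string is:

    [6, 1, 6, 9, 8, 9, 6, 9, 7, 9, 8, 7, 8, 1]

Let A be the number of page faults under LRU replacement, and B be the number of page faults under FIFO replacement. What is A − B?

Under LRU: F F . F F . . . F . . . . F → 6 faults.
Under FIFO: F F . F F . . . F . . . . . → 5 faults.
A − B = 6 − 5 = 1.

1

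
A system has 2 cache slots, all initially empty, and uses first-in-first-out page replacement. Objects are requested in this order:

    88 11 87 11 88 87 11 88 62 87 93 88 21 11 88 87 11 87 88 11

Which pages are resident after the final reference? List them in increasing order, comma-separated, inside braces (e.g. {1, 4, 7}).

{11, 88}

88 -> miss, frames (88)
11 -> miss, frames (88 11)
87 -> miss, evict 88, frames (11 87)
11 -> hit
88 -> miss, evict 11, frames (87 88)
87 -> hit
11 -> miss, evict 87, frames (88 11)
88 -> hit
62 -> miss, evict 88, frames (11 62)
87 -> miss, evict 11, frames (62 87)
93 -> miss, evict 62, frames (87 93)
88 -> miss, evict 87, frames (93 88)
21 -> miss, evict 93, frames (88 21)
11 -> miss, evict 88, frames (21 11)
88 -> miss, evict 21, frames (11 88)
87 -> miss, evict 11, frames (88 87)
11 -> miss, evict 88, frames (87 11)
87 -> hit
88 -> miss, evict 87, frames (11 88)
11 -> hit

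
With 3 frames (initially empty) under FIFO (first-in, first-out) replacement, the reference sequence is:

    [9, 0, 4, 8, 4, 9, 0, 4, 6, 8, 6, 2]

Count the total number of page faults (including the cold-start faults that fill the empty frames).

9 → fault, frames [9]
0 → fault, frames [9, 0]
4 → fault, frames [9, 0, 4]
8 → fault, evict 9, frames [0, 4, 8]
4 → hit
9 → fault, evict 0, frames [4, 8, 9]
0 → fault, evict 4, frames [8, 9, 0]
4 → fault, evict 8, frames [9, 0, 4]
6 → fault, evict 9, frames [0, 4, 6]
8 → fault, evict 0, frames [4, 6, 8]
6 → hit
2 → fault, evict 4, frames [6, 8, 2]
Page faults: 10.

10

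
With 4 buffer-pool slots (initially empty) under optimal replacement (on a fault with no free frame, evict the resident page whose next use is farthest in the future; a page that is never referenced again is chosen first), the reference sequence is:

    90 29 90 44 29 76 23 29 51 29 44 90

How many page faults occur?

6

90 → miss, frames {90}
29 → miss, frames {90,29}
90 → hit
44 → miss, frames {90,29,44}
29 → hit
76 → miss, frames {90,29,44,76}
23 → miss, evict 76, frames {90,29,44,23}
29 → hit
51 → miss, evict 23, frames {90,29,44,51}
29 → hit
44 → hit
90 → hit
Page faults: 6.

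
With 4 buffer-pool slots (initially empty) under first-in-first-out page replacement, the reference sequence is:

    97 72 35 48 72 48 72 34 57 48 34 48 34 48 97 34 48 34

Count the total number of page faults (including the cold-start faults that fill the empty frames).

97 -> fault, frames {97}
72 -> fault, frames {97,72}
35 -> fault, frames {97,72,35}
48 -> fault, frames {97,72,35,48}
72 -> hit
48 -> hit
72 -> hit
34 -> fault, evict 97, frames {72,35,48,34}
57 -> fault, evict 72, frames {35,48,34,57}
48 -> hit
34 -> hit
48 -> hit
34 -> hit
48 -> hit
97 -> fault, evict 35, frames {48,34,57,97}
34 -> hit
48 -> hit
34 -> hit
Page faults: 7.

7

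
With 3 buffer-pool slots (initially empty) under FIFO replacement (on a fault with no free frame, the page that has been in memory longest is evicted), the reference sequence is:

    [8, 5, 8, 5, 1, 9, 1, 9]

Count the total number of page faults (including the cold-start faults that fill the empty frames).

4

8 -> fault, frames [8]
5 -> fault, frames [8, 5]
8 -> hit
5 -> hit
1 -> fault, frames [8, 5, 1]
9 -> fault, evict 8, frames [5, 1, 9]
1 -> hit
9 -> hit
Page faults: 4.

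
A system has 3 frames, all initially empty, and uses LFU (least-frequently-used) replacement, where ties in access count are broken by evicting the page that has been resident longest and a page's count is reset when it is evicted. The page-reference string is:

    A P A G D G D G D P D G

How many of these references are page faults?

5

A: miss, frames {A}
P: miss, frames {A,P}
A: hit
G: miss, frames {A,P,G}
D: miss, evict P, frames {A,G,D}
G: hit
D: hit
G: hit
D: hit
P: miss, evict A, frames {G,D,P}
D: hit
G: hit
Page faults: 5.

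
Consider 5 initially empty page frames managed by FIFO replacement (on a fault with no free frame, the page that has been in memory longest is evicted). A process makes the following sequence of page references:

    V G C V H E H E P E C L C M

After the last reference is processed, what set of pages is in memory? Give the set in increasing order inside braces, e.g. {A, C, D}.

V: fault, frames {V}
G: fault, frames {V,G}
C: fault, frames {V,G,C}
V: hit
H: fault, frames {V,G,C,H}
E: fault, frames {V,G,C,H,E}
H: hit
E: hit
P: fault, evict V, frames {G,C,H,E,P}
E: hit
C: hit
L: fault, evict G, frames {C,H,E,P,L}
C: hit
M: fault, evict C, frames {H,E,P,L,M}

{E, H, L, M, P}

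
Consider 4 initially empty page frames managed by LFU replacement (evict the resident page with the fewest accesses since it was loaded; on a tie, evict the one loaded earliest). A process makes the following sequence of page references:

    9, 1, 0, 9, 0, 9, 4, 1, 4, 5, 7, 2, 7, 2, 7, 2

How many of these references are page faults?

11

9 -> fault, frames {9}
1 -> fault, frames {9,1}
0 -> fault, frames {9,1,0}
9 -> hit
0 -> hit
9 -> hit
4 -> fault, frames {9,1,0,4}
1 -> hit
4 -> hit
5 -> fault, evict 1, frames {9,0,4,5}
7 -> fault, evict 5, frames {9,0,4,7}
2 -> fault, evict 7, frames {9,0,4,2}
7 -> fault, evict 2, frames {9,0,4,7}
2 -> fault, evict 7, frames {9,0,4,2}
7 -> fault, evict 2, frames {9,0,4,7}
2 -> fault, evict 7, frames {9,0,4,2}
Page faults: 11.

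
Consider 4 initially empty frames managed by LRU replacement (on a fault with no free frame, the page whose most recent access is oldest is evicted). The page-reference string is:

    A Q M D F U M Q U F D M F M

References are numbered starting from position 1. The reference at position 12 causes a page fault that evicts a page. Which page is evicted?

Q

pos 1: A → fault, frames [A]
pos 2: Q → fault, frames [A, Q]
pos 3: M → fault, frames [A, Q, M]
pos 4: D → fault, frames [A, Q, M, D]
pos 5: F → fault, evict A, frames [Q, M, D, F]
pos 6: U → fault, evict Q, frames [M, D, F, U]
pos 7: M → hit
pos 8: Q → fault, evict D, frames [F, U, M, Q]
pos 9: U → hit
pos 10: F → hit
pos 11: D → fault, evict M, frames [Q, U, F, D]
pos 12: M → fault, evict Q, frames [U, F, D, M]
At position 12, page Q is evicted.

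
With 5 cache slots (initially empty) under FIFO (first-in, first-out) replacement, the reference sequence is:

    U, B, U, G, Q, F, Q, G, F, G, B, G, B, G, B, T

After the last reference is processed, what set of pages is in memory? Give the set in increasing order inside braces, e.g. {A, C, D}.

{B, F, G, Q, T}

U → fault, frames {U}
B → fault, frames {U,B}
U → hit
G → fault, frames {U,B,G}
Q → fault, frames {U,B,G,Q}
F → fault, frames {U,B,G,Q,F}
Q → hit
G → hit
F → hit
G → hit
B → hit
G → hit
B → hit
G → hit
B → hit
T → fault, evict U, frames {B,G,Q,F,T}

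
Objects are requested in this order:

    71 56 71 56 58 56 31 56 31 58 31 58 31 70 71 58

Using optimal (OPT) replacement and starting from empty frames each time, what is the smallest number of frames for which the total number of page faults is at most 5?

f=1: 16 faults
f=2: 7 faults
f=3: 6 faults
f=4: 5 faults
f=5: 5 faults
Smallest f with faults ≤ 5 is 4.

4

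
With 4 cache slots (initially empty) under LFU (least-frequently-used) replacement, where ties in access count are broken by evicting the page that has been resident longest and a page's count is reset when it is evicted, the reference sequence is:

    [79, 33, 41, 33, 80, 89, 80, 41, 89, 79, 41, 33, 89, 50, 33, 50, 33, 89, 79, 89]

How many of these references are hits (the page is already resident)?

8

79 → fault, frames (79)
33 → fault, frames (79 33)
41 → fault, frames (79 33 41)
33 → hit
80 → fault, frames (79 33 41 80)
89 → fault, evict 79, frames (33 41 80 89)
80 → hit
41 → hit
89 → hit
79 → fault, evict 33, frames (41 80 89 79)
41 → hit
33 → fault, evict 79, frames (41 80 89 33)
89 → hit
50 → fault, evict 33, frames (41 80 89 50)
33 → fault, evict 50, frames (41 80 89 33)
50 → fault, evict 33, frames (41 80 89 50)
33 → fault, evict 50, frames (41 80 89 33)
89 → hit
79 → fault, evict 33, frames (41 80 89 79)
89 → hit
Hits: 8.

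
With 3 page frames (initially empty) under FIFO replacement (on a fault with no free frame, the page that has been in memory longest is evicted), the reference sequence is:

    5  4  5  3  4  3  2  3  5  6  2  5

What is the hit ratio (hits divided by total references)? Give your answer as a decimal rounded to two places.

5 → miss, frames [5]
4 → miss, frames [5, 4]
5 → hit
3 → miss, frames [5, 4, 3]
4 → hit
3 → hit
2 → miss, evict 5, frames [4, 3, 2]
3 → hit
5 → miss, evict 4, frames [3, 2, 5]
6 → miss, evict 3, frames [2, 5, 6]
2 → hit
5 → hit
Hits: 6 of 12 references → 6/12 = 0.5000.

0.50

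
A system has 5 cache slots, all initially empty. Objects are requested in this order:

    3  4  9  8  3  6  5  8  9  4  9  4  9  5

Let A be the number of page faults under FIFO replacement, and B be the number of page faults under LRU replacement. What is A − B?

-1

Under FIFO: F F F F . F F . . . . . . . → 6 faults.
Under LRU: F F F F . F F . . F . . . . → 7 faults.
A − B = 6 − 7 = -1.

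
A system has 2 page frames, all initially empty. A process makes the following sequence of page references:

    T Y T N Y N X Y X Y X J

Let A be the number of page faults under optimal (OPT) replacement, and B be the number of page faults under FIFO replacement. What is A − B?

-1

Under OPT: F F . F . . F . . . . F → 5 faults.
Under FIFO: F F . F . . F F . . . F → 6 faults.
A − B = 5 − 6 = -1.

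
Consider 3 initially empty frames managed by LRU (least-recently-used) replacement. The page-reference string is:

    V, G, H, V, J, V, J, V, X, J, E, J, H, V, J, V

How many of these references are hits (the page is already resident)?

8

V -> fault, frames {V}
G -> fault, frames {V,G}
H -> fault, frames {V,G,H}
V -> hit
J -> fault, evict G, frames {H,V,J}
V -> hit
J -> hit
V -> hit
X -> fault, evict H, frames {J,V,X}
J -> hit
E -> fault, evict V, frames {X,J,E}
J -> hit
H -> fault, evict X, frames {E,J,H}
V -> fault, evict E, frames {J,H,V}
J -> hit
V -> hit
Hits: 8.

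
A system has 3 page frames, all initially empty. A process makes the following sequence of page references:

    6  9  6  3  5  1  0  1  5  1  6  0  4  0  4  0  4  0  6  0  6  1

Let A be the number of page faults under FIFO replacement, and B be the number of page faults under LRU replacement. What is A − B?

Under FIFO: F F . F F F F . . . F . F . . . . . . . . F → 9 faults.
Under LRU: F F . F F F F . . . F F F . . . . . . . . F → 10 faults.
A − B = 9 − 10 = -1.

-1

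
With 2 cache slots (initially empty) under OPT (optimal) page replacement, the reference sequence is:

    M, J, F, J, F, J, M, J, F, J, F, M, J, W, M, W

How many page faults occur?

M: miss, frames {M}
J: miss, frames {M,J}
F: miss, evict M, frames {J,F}
J: hit
F: hit
J: hit
M: miss, evict F, frames {J,M}
J: hit
F: miss, evict M, frames {J,F}
J: hit
F: hit
M: miss, evict F, frames {J,M}
J: hit
W: miss, evict J, frames {M,W}
M: hit
W: hit
Page faults: 7.

7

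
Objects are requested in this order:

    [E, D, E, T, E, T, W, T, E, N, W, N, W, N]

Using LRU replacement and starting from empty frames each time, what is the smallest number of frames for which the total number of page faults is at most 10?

2

f=1: 14 faults
f=2: 7 faults
f=3: 6 faults
f=4: 5 faults
f=5: 5 faults
Smallest f with faults ≤ 10 is 2.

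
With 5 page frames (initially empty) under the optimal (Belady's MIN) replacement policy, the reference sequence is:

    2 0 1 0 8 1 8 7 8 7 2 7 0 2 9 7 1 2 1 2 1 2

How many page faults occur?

2 → miss, frames {2}
0 → miss, frames {2,0}
1 → miss, frames {2,0,1}
0 → hit
8 → miss, frames {2,0,1,8}
1 → hit
8 → hit
7 → miss, frames {2,0,1,8,7}
8 → hit
7 → hit
2 → hit
7 → hit
0 → hit
2 → hit
9 → miss, evict 8, frames {2,0,1,7,9}
7 → hit
1 → hit
2 → hit
1 → hit
2 → hit
1 → hit
2 → hit
Page faults: 6.

6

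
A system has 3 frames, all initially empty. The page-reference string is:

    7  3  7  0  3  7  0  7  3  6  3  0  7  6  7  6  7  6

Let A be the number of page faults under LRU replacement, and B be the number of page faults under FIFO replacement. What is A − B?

2

Under LRU: F F . F . . . . . F . F F F . . . . → 7 faults.
Under FIFO: F F . F . . . . . F . . F . . . . . → 5 faults.
A − B = 7 − 5 = 2.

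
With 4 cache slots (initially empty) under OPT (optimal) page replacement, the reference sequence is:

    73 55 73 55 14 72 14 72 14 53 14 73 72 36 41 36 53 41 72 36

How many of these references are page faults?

7

73 -> miss, frames (73)
55 -> miss, frames (73 55)
73 -> hit
55 -> hit
14 -> miss, frames (73 55 14)
72 -> miss, frames (73 55 14 72)
14 -> hit
72 -> hit
14 -> hit
53 -> miss, evict 55, frames (73 14 72 53)
14 -> hit
73 -> hit
72 -> hit
36 -> miss, evict 14, frames (73 72 53 36)
41 -> miss, evict 73, frames (72 53 36 41)
36 -> hit
53 -> hit
41 -> hit
72 -> hit
36 -> hit
Page faults: 7.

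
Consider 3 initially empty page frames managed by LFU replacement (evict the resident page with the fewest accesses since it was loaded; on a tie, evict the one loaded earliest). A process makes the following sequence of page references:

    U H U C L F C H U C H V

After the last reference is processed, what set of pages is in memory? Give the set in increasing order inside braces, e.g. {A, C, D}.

U -> miss, frames (U)
H -> miss, frames (U H)
U -> hit
C -> miss, frames (U H C)
L -> miss, evict H, frames (U C L)
F -> miss, evict C, frames (U L F)
C -> miss, evict L, frames (U F C)
H -> miss, evict F, frames (U C H)
U -> hit
C -> hit
H -> hit
V -> miss, evict C, frames (U H V)

{H, U, V}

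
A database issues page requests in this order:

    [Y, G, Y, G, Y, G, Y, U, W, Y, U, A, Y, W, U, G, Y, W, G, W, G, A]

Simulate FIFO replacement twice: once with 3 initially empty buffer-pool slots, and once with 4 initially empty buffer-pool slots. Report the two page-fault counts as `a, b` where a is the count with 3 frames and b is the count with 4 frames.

11, 7

3 frames: F F . . . . . F F F . F . . F F F F . . . F → 11 faults.
4 frames: F F . . . . . F F . . F F . . F . . . . . . → 7 faults.
7 < 11: adding a frame reduced faults, as is typical.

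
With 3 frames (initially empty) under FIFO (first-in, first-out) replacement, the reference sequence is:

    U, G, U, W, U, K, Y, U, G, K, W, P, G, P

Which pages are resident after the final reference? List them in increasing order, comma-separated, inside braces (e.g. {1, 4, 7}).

{G, P, W}

U → fault, frames [U]
G → fault, frames [U, G]
U → hit
W → fault, frames [U, G, W]
U → hit
K → fault, evict U, frames [G, W, K]
Y → fault, evict G, frames [W, K, Y]
U → fault, evict W, frames [K, Y, U]
G → fault, evict K, frames [Y, U, G]
K → fault, evict Y, frames [U, G, K]
W → fault, evict U, frames [G, K, W]
P → fault, evict G, frames [K, W, P]
G → fault, evict K, frames [W, P, G]
P → hit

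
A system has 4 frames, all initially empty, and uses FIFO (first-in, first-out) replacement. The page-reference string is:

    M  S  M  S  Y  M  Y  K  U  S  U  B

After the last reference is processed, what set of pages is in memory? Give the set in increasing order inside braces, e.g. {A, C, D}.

M → fault, frames (M)
S → fault, frames (M S)
M → hit
S → hit
Y → fault, frames (M S Y)
M → hit
Y → hit
K → fault, frames (M S Y K)
U → fault, evict M, frames (S Y K U)
S → hit
U → hit
B → fault, evict S, frames (Y K U B)

{B, K, U, Y}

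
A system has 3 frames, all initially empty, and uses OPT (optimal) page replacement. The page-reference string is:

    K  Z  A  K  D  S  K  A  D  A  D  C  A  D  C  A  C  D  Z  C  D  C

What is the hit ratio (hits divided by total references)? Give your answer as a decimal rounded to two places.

0.64

K → miss, frames [K]
Z → miss, frames [K, Z]
A → miss, frames [K, Z, A]
K → hit
D → miss, evict Z, frames [K, A, D]
S → miss, evict D, frames [K, A, S]
K → hit
A → hit
D → miss, evict S, frames [K, A, D]
A → hit
D → hit
C → miss, evict K, frames [A, D, C]
A → hit
D → hit
C → hit
A → hit
C → hit
D → hit
Z → miss, evict A, frames [D, C, Z]
C → hit
D → hit
C → hit
Hits: 14 of 22 references → 14/22 = 0.6364.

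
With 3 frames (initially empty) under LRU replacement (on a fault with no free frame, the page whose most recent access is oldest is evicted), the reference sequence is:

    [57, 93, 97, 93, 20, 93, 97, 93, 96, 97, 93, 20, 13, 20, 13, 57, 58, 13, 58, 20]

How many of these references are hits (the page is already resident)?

10

57 → fault, frames (57)
93 → fault, frames (57 93)
97 → fault, frames (57 93 97)
93 → hit
20 → fault, evict 57, frames (97 93 20)
93 → hit
97 → hit
93 → hit
96 → fault, evict 20, frames (97 93 96)
97 → hit
93 → hit
20 → fault, evict 96, frames (97 93 20)
13 → fault, evict 97, frames (93 20 13)
20 → hit
13 → hit
57 → fault, evict 93, frames (20 13 57)
58 → fault, evict 20, frames (13 57 58)
13 → hit
58 → hit
20 → fault, evict 57, frames (13 58 20)
Hits: 10.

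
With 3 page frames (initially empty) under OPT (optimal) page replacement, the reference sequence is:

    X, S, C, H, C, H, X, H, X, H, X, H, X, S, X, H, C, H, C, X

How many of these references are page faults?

6

X: miss, frames [X]
S: miss, frames [X, S]
C: miss, frames [X, S, C]
H: miss, evict S, frames [X, C, H]
C: hit
H: hit
X: hit
H: hit
X: hit
H: hit
X: hit
H: hit
X: hit
S: miss, evict C, frames [X, H, S]
X: hit
H: hit
C: miss, evict S, frames [X, H, C]
H: hit
C: hit
X: hit
Page faults: 6.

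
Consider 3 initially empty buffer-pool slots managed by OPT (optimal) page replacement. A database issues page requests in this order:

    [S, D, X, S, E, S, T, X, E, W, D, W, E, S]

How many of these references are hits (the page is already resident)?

S: miss, frames [S]
D: miss, frames [S, D]
X: miss, frames [S, D, X]
S: hit
E: miss, evict D, frames [S, X, E]
S: hit
T: miss, evict S, frames [X, E, T]
X: hit
E: hit
W: miss, evict T, frames [X, E, W]
D: miss, evict X, frames [E, W, D]
W: hit
E: hit
S: miss, evict D, frames [E, W, S]
Hits: 6.

6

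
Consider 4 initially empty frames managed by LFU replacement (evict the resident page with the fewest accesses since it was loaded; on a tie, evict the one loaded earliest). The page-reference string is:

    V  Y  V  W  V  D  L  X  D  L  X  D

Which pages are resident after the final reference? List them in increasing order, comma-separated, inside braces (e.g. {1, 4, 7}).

{D, L, V, X}

V: fault, frames (V)
Y: fault, frames (V Y)
V: hit
W: fault, frames (V Y W)
V: hit
D: fault, frames (V Y W D)
L: fault, evict Y, frames (V W D L)
X: fault, evict W, frames (V D L X)
D: hit
L: hit
X: hit
D: hit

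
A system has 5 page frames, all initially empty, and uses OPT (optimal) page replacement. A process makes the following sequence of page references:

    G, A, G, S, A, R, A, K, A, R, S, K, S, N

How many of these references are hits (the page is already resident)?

8

G → fault, frames [G]
A → fault, frames [G, A]
G → hit
S → fault, frames [G, A, S]
A → hit
R → fault, frames [G, A, S, R]
A → hit
K → fault, frames [G, A, S, R, K]
A → hit
R → hit
S → hit
K → hit
S → hit
N → fault, evict K, frames [G, A, S, R, N]
Hits: 8.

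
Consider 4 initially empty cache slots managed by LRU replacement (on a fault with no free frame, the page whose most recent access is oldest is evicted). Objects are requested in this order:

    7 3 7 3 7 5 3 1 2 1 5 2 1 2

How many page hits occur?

9

7 → miss, frames [7]
3 → miss, frames [7, 3]
7 → hit
3 → hit
7 → hit
5 → miss, frames [3, 7, 5]
3 → hit
1 → miss, frames [7, 5, 3, 1]
2 → miss, evict 7, frames [5, 3, 1, 2]
1 → hit
5 → hit
2 → hit
1 → hit
2 → hit
Hits: 9.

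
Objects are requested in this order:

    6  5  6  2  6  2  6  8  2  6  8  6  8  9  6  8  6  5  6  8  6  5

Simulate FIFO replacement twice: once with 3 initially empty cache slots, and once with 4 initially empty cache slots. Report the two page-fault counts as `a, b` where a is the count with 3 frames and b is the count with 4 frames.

3 frames: F F . F . . . F . F . . . F . . . F . F F . → 9 faults.
4 frames: F F . F . . . F . . . . . F F . . F . . . . → 7 faults.
7 < 9: adding a frame reduced faults, as is typical.

9, 7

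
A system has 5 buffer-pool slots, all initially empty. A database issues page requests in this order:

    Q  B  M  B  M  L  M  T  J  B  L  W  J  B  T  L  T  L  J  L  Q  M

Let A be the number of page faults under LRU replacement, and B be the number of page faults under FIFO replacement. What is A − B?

-1

Under LRU: F F F . . F . F F . . F . . . . . . . . F F → 9 faults.
Under FIFO: F F F . . F . F F . . F . F . . . . . . F F → 10 faults.
A − B = 9 − 10 = -1.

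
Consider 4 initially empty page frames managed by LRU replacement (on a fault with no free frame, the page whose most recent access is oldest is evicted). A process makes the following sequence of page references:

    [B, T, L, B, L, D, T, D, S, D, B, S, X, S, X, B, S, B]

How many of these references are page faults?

B -> miss, frames [B]
T -> miss, frames [B, T]
L -> miss, frames [B, T, L]
B -> hit
L -> hit
D -> miss, frames [T, B, L, D]
T -> hit
D -> hit
S -> miss, evict B, frames [L, T, D, S]
D -> hit
B -> miss, evict L, frames [T, S, D, B]
S -> hit
X -> miss, evict T, frames [D, B, S, X]
S -> hit
X -> hit
B -> hit
S -> hit
B -> hit
Page faults: 7.

7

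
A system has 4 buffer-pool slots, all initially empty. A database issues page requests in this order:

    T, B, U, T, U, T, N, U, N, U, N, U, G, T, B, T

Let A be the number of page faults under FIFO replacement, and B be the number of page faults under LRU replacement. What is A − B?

Under FIFO: F F F . . . F . . . . . F F F . → 7 faults.
Under LRU: F F F . . . F . . . . . F . F . → 6 faults.
A − B = 7 − 6 = 1.

1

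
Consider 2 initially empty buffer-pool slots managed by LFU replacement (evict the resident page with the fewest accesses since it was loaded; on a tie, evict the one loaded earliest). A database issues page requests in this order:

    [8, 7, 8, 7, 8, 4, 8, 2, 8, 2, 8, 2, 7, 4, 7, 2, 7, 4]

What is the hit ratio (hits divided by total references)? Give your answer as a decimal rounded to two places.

0.44

8: fault, frames [8]
7: fault, frames [8, 7]
8: hit
7: hit
8: hit
4: fault, evict 7, frames [8, 4]
8: hit
2: fault, evict 4, frames [8, 2]
8: hit
2: hit
8: hit
2: hit
7: fault, evict 2, frames [8, 7]
4: fault, evict 7, frames [8, 4]
7: fault, evict 4, frames [8, 7]
2: fault, evict 7, frames [8, 2]
7: fault, evict 2, frames [8, 7]
4: fault, evict 7, frames [8, 4]
Hits: 8 of 18 references → 8/18 = 0.4444.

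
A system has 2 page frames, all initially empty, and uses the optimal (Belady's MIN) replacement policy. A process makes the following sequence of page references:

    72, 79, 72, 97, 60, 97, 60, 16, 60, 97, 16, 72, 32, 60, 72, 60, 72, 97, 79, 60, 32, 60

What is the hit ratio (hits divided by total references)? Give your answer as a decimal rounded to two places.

72 → miss, frames (72)
79 → miss, frames (72 79)
72 → hit
97 → miss, evict 79, frames (72 97)
60 → miss, evict 72, frames (97 60)
97 → hit
60 → hit
16 → miss, evict 97, frames (60 16)
60 → hit
97 → miss, evict 60, frames (16 97)
16 → hit
72 → miss, evict 16, frames (97 72)
32 → miss, evict 97, frames (72 32)
60 → miss, evict 32, frames (72 60)
72 → hit
60 → hit
72 → hit
97 → miss, evict 72, frames (60 97)
79 → miss, evict 97, frames (60 79)
60 → hit
32 → miss, evict 79, frames (60 32)
60 → hit
Hits: 10 of 22 references → 10/22 = 0.4545.

0.45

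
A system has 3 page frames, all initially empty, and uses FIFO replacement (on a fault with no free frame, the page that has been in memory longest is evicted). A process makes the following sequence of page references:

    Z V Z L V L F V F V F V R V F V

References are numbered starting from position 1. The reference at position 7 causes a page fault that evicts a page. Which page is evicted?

Z

pos 1: Z: fault, frames (Z)
pos 2: V: fault, frames (Z V)
pos 3: Z: hit
pos 4: L: fault, frames (Z V L)
pos 5: V: hit
pos 6: L: hit
pos 7: F: fault, evict Z, frames (V L F)
At position 7, page Z is evicted.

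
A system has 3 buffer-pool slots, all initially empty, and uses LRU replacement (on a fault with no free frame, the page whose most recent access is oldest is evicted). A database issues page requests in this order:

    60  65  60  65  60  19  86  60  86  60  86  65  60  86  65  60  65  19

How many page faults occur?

6

60: miss, frames (60)
65: miss, frames (60 65)
60: hit
65: hit
60: hit
19: miss, frames (65 60 19)
86: miss, evict 65, frames (60 19 86)
60: hit
86: hit
60: hit
86: hit
65: miss, evict 19, frames (60 86 65)
60: hit
86: hit
65: hit
60: hit
65: hit
19: miss, evict 86, frames (60 65 19)
Page faults: 6.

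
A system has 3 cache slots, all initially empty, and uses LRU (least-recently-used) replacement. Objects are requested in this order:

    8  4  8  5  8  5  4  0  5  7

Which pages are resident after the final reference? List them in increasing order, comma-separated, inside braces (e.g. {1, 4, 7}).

{0, 5, 7}

8 -> miss, frames [8]
4 -> miss, frames [8, 4]
8 -> hit
5 -> miss, frames [4, 8, 5]
8 -> hit
5 -> hit
4 -> hit
0 -> miss, evict 8, frames [5, 4, 0]
5 -> hit
7 -> miss, evict 4, frames [0, 5, 7]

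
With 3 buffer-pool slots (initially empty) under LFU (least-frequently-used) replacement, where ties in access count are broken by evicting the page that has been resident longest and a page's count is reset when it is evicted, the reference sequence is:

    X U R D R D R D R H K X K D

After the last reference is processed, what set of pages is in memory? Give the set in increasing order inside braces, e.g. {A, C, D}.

X: miss, frames (X)
U: miss, frames (X U)
R: miss, frames (X U R)
D: miss, evict X, frames (U R D)
R: hit
D: hit
R: hit
D: hit
R: hit
H: miss, evict U, frames (R D H)
K: miss, evict H, frames (R D K)
X: miss, evict K, frames (R D X)
K: miss, evict X, frames (R D K)
D: hit

{D, K, R}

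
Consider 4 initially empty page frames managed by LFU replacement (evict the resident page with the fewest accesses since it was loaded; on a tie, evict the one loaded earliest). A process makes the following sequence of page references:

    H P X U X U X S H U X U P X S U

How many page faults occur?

H: fault, frames [H]
P: fault, frames [H, P]
X: fault, frames [H, P, X]
U: fault, frames [H, P, X, U]
X: hit
U: hit
X: hit
S: fault, evict H, frames [P, X, U, S]
H: fault, evict P, frames [X, U, S, H]
U: hit
X: hit
U: hit
P: fault, evict S, frames [X, U, H, P]
X: hit
S: fault, evict H, frames [X, U, P, S]
U: hit
Page faults: 8.

8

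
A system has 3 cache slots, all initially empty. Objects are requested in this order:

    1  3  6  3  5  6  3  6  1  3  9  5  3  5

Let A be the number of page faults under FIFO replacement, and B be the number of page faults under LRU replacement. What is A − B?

1

Under FIFO: F F F . F . . . F F F F . . → 8 faults.
Under LRU: F F F . F . . . F . F F . . → 7 faults.
A − B = 8 − 7 = 1.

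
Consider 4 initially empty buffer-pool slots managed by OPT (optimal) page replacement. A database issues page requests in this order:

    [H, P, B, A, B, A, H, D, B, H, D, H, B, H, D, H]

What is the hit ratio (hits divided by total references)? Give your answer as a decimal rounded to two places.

0.69

H -> fault, frames (H)
P -> fault, frames (H P)
B -> fault, frames (H P B)
A -> fault, frames (H P B A)
B -> hit
A -> hit
H -> hit
D -> fault, evict A, frames (H P B D)
B -> hit
H -> hit
D -> hit
H -> hit
B -> hit
H -> hit
D -> hit
H -> hit
Hits: 11 of 16 references → 11/16 = 0.6875.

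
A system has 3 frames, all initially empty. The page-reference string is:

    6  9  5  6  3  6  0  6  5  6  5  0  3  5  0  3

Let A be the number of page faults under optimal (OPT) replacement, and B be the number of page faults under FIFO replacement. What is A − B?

Under OPT: F F F . F . F . . . . . F . . . → 6 faults.
Under FIFO: F F F . F F F . F . . . F . . . → 8 faults.
A − B = 6 − 8 = -2.

-2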